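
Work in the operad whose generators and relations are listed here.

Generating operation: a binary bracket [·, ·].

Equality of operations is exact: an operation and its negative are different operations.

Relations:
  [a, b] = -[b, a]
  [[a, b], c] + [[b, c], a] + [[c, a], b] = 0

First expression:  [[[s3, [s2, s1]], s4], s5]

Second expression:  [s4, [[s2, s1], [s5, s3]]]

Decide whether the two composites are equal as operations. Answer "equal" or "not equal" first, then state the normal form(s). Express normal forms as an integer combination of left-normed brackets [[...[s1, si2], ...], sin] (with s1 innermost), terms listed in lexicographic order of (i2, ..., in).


not equal: they reduce to [[[[s1, s2], s3], s4], s5] and -[[[[s1, s2], s3], s5], s4] + [[[[s1, s2], s5], s3], s4]

In normal form, the first expression is [[[[s1, s2], s3], s4], s5]
In normal form, the second expression is -[[[[s1, s2], s3], s5], s4] + [[[[s1, s2], s5], s3], s4]
The forms do not match — not equal.


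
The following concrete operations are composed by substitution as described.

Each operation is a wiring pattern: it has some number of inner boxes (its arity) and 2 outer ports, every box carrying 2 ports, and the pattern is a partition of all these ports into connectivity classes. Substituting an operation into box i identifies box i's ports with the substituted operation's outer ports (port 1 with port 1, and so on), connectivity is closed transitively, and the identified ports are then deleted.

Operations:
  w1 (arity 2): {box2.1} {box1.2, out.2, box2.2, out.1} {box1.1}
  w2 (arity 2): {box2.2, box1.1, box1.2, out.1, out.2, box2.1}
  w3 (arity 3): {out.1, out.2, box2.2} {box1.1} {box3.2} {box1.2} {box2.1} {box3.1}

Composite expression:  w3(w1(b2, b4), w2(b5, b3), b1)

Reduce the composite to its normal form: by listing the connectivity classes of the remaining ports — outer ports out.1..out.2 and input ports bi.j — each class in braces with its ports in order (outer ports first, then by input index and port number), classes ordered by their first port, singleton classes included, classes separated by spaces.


{out.1, out.2, b3.1, b3.2, b5.1, b5.2} {b1.1} {b1.2} {b2.1} {b2.2, b4.2} {b4.1}

Reachability decides: close wires over w3-identified ports.
through w1, on inputs (b2, b4): {out.1, out.2, b2.2, b4.2} {b2.1} {b4.1} (out.j = stage outer ports)
through w2, on inputs (b5, b3): {out.1, out.2, b3.1, b3.2, b5.1, b5.2} (out.j = stage outer ports)
through w3, on inputs (b2, b4, b5, b3, b1): {out.1, out.2, b3.1, b3.2, b5.1, b5.2} {b1.1} {b1.2} {b2.1} {b2.2, b4.2} {b4.1} (out.j = stage outer ports)


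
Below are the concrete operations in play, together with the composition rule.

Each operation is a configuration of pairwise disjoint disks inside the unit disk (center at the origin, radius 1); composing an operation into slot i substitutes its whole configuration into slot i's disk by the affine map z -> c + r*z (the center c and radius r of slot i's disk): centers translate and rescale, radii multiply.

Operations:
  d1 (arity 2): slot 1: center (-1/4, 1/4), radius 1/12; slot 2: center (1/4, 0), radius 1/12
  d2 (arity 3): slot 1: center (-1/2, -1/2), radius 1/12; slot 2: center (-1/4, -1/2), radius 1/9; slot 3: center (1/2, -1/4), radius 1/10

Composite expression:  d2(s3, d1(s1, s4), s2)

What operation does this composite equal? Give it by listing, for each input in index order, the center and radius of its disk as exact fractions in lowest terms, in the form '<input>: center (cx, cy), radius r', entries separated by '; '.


s1: center (-5/18, -17/36), radius 1/108; s2: center (1/2, -1/4), radius 1/10; s3: center (-1/2, -1/2), radius 1/12; s4: center (-2/9, -1/2), radius 1/108

Each s-disk chains the slot maps above it in d2; radii multiply.
tracing s3 down its 1-map path: center (-1/2, -1/2), radius 1/12
tracing s1 down its 2-map path: center (-5/18, -17/36), radius 1/108
tracing s4 down its 2-map path: center (-2/9, -1/2), radius 1/108
tracing s2 down its 1-map path: center (1/2, -1/4), radius 1/10


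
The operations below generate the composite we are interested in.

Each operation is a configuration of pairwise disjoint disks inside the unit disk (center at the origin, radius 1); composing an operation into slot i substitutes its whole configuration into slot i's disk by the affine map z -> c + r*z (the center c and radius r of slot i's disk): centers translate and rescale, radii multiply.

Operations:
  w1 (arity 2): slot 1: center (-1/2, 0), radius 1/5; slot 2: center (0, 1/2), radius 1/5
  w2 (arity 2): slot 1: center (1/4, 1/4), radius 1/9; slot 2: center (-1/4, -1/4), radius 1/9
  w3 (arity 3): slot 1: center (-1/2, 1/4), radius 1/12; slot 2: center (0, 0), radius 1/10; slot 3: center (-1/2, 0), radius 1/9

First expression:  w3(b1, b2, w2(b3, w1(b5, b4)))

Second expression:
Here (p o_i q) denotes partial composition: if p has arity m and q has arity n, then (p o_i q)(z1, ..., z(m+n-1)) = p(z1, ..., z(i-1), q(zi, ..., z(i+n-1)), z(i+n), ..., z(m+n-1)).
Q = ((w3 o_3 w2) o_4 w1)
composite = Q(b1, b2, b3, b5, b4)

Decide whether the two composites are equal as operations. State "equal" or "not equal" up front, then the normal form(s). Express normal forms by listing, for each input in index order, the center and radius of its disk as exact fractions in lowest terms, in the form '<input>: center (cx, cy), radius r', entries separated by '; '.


equal; the common form is b1: center (-1/2, 1/4), radius 1/12; b2: center (0, 0), radius 1/10; b3: center (-17/36, 1/36), radius 1/81; b4: center (-19/36, -7/324), radius 1/405; b5: center (-173/324, -1/36), radius 1/405

The first expression reduces to b1: center (-1/2, 1/4), radius 1/12; b2: center (0, 0), radius 1/10; b3: center (-17/36, 1/36), radius 1/81; b4: center (-19/36, -7/324), radius 1/405; b5: center (-173/324, -1/36), radius 1/405
The second expression reduces to b1: center (-1/2, 1/4), radius 1/12; b2: center (0, 0), radius 1/10; b3: center (-17/36, 1/36), radius 1/81; b4: center (-19/36, -7/324), radius 1/405; b5: center (-173/324, -1/36), radius 1/405
The forms coincide; equal.


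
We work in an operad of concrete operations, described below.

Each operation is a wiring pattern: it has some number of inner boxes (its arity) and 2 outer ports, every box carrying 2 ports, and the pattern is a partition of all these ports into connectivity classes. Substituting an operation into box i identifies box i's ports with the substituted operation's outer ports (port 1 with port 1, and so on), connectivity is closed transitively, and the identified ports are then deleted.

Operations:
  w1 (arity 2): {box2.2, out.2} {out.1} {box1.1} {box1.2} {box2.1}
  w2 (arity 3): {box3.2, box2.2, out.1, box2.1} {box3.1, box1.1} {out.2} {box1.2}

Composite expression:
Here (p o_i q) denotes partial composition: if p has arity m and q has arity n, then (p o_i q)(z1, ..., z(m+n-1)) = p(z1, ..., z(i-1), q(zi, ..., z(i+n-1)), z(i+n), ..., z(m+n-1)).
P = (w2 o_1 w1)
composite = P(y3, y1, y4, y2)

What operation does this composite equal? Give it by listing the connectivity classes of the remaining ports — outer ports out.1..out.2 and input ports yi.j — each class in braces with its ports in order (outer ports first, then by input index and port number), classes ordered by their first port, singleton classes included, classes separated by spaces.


Substituting into w2 glues patterns; closure does the rest.
w1 over (y3, y1) gives {out.1} {out.2, y1.2} {y1.1} {y3.1} {y3.2}, out.j being that stage's outer ports
w2 over (y3, y1, y4, y2) gives {out.1, y2.2, y4.1, y4.2} {out.2} {y1.1} {y1.2} {y2.1} {y3.1} {y3.2}, out.j being that stage's outer ports

{out.1, y2.2, y4.1, y4.2} {out.2} {y1.1} {y1.2} {y2.1} {y3.1} {y3.2}


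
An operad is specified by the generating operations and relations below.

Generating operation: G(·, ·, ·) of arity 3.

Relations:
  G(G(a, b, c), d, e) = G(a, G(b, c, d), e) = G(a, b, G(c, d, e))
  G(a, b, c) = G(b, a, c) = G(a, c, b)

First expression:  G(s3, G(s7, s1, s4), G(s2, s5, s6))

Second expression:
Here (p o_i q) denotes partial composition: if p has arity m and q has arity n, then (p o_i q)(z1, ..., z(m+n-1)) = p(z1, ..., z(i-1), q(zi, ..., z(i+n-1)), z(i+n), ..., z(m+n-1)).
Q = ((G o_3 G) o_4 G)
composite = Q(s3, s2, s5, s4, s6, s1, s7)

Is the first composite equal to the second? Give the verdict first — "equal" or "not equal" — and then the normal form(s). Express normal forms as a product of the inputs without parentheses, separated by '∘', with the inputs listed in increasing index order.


equal; the common form is s1 ∘ s2 ∘ s3 ∘ s4 ∘ s5 ∘ s6 ∘ s7

Normal form of the first expression: s1 ∘ s2 ∘ s3 ∘ s4 ∘ s5 ∘ s6 ∘ s7
Normal form of the second expression: s1 ∘ s2 ∘ s3 ∘ s4 ∘ s5 ∘ s6 ∘ s7
The normal forms match — equal.


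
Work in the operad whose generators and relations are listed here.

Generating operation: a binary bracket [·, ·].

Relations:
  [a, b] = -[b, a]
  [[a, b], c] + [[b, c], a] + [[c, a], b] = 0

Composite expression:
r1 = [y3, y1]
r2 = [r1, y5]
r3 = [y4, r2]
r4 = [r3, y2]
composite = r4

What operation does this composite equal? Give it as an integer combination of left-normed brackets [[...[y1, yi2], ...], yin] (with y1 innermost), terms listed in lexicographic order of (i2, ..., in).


A multilinear Lie element is pinned by y1-initial words (y1 innermost).
Composite bracket: [[y4, [[y3, y1], y5]], y2]
Applying ab - ba throughout gives 16 signed words (2^4 = 16).
The y1-initial words carry the normal form:
  sign of y1y3y5y4y2 is +1, so it contributes +[[[[y1, y3], y5], y4], y2]

[[[[y1, y3], y5], y4], y2]


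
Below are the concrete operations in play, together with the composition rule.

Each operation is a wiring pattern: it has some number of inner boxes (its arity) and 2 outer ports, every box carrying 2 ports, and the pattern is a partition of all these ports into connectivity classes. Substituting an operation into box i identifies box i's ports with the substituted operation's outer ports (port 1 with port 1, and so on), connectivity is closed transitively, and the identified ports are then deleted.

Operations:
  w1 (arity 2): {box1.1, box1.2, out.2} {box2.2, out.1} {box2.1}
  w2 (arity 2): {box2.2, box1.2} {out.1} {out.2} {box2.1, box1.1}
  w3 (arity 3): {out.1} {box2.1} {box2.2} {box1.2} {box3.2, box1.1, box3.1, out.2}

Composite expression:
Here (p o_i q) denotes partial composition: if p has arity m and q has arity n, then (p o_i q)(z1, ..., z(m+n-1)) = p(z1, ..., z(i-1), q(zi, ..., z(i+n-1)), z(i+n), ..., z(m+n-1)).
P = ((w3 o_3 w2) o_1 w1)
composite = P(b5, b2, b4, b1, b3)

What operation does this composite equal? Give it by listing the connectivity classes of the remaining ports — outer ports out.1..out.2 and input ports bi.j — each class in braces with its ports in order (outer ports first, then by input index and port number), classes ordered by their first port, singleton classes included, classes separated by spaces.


{out.1} {out.2, b2.2} {b1.1, b3.1} {b1.2, b3.2} {b2.1} {b4.1} {b4.2} {b5.1, b5.2}


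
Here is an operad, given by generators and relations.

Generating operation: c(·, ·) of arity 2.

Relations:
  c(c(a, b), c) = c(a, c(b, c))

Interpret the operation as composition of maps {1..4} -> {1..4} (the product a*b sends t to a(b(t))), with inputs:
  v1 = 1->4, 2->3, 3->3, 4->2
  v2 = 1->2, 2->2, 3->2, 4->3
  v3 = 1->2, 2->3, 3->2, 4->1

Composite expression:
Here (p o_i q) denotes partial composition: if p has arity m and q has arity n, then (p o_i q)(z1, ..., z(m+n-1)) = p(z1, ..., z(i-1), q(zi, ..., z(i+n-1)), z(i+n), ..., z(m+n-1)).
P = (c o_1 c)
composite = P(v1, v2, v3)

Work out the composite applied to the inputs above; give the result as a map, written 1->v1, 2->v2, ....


1->3, 2->3, 3->3, 4->3

c(v1, v2) = 1->3, 2->3, 3->3, 4->3
c(c(v1, v2), v3) = 1->3, 2->3, 3->3, 4->3


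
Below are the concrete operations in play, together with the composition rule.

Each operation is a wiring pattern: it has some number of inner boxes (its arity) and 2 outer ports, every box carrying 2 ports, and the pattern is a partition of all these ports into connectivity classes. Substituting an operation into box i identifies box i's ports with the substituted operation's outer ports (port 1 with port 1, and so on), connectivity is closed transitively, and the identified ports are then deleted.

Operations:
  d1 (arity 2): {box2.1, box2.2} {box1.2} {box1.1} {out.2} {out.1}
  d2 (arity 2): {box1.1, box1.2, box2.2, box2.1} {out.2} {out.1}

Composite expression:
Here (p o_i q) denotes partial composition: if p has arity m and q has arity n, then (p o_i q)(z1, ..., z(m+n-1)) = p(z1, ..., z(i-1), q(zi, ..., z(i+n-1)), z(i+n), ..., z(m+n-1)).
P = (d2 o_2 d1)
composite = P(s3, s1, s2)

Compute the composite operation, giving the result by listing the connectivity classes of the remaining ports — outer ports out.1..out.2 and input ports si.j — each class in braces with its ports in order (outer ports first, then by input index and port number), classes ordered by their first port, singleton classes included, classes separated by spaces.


{out.1} {out.2} {s1.1} {s1.2} {s2.1, s2.2} {s3.1, s3.2}

Two ports join when wires chain via d2-identified ports.
composing d1 on (s1, s2), with out.j its own outer ports: {out.1} {out.2} {s1.1} {s1.2} {s2.1, s2.2}
composing d2 on (s3, s1, s2), with out.j its own outer ports: {out.1} {out.2} {s1.1} {s1.2} {s2.1, s2.2} {s3.1, s3.2}


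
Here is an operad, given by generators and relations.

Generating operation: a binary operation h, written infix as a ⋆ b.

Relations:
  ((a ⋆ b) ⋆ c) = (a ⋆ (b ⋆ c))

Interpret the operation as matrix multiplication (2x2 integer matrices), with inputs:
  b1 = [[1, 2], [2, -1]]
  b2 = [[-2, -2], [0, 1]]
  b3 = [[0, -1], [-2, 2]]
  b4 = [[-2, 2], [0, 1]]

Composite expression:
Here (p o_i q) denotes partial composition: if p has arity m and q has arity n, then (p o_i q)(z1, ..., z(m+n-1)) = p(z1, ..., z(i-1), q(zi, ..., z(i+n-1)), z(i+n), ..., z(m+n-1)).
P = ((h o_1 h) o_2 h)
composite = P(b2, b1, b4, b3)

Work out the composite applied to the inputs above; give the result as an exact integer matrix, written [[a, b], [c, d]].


[[28, -40], [-6, 10]]

(b1 ⋆ b4) = [[-2, 4], [-4, 3]]
(b2 ⋆ (b1 ⋆ b4)) = [[12, -14], [-4, 3]]
((b2 ⋆ (b1 ⋆ b4)) ⋆ b3) = [[28, -40], [-6, 10]]


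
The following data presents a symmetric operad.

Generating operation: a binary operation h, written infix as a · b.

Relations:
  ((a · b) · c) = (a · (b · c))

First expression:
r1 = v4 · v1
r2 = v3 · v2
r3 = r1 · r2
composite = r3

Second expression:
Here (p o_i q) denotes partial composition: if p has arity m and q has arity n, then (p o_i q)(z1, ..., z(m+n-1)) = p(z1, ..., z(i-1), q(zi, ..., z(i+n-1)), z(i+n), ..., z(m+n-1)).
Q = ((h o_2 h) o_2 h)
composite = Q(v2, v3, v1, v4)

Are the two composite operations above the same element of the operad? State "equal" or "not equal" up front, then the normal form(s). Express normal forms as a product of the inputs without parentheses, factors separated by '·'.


not equal; the first gives v4 · v1 · v3 · v2 and the second v2 · v3 · v1 · v4

Reducing the first expression gives v4 · v1 · v3 · v2
Reducing the second expression gives v2 · v3 · v1 · v4
The normal forms differ: not equal.


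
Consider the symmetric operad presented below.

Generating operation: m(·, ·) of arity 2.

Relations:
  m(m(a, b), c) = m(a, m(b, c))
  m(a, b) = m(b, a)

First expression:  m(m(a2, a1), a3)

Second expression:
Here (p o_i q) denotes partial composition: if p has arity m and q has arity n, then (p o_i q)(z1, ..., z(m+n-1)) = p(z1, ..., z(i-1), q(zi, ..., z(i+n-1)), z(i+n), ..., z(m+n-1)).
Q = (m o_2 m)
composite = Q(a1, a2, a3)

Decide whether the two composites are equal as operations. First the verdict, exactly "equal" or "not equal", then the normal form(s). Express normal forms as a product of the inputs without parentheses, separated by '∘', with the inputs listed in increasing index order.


The first composite normalizes to a1 ∘ a2 ∘ a3
The second composite normalizes to a1 ∘ a2 ∘ a3
Identical normal forms: equal.

equal; both compose to a1 ∘ a2 ∘ a3


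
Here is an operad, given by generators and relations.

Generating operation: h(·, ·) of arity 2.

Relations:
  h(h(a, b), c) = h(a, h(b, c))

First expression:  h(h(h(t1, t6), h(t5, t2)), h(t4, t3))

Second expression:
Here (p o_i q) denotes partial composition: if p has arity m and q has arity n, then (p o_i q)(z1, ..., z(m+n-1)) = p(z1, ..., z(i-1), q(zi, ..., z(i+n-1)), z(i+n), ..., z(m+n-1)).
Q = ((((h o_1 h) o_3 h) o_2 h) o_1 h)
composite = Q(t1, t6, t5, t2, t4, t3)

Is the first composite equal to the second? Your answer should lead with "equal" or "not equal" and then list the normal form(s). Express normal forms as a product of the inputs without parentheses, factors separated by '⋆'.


equal — both sides give t1 ⋆ t6 ⋆ t5 ⋆ t2 ⋆ t4 ⋆ t3

The first composite normalizes to t1 ⋆ t6 ⋆ t5 ⋆ t2 ⋆ t4 ⋆ t3
The second composite normalizes to t1 ⋆ t6 ⋆ t5 ⋆ t2 ⋆ t4 ⋆ t3
The normal forms match — equal.


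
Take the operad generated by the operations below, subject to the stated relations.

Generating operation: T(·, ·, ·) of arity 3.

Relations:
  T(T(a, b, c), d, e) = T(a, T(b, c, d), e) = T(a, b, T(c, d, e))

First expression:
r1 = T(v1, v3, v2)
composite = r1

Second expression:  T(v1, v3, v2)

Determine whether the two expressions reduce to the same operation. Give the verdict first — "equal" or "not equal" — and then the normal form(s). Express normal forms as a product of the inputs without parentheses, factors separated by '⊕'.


equal — both sides give v1 ⊕ v3 ⊕ v2

The first expression reduces to v1 ⊕ v3 ⊕ v2
The second expression reduces to v1 ⊕ v3 ⊕ v2
One common form — equal.


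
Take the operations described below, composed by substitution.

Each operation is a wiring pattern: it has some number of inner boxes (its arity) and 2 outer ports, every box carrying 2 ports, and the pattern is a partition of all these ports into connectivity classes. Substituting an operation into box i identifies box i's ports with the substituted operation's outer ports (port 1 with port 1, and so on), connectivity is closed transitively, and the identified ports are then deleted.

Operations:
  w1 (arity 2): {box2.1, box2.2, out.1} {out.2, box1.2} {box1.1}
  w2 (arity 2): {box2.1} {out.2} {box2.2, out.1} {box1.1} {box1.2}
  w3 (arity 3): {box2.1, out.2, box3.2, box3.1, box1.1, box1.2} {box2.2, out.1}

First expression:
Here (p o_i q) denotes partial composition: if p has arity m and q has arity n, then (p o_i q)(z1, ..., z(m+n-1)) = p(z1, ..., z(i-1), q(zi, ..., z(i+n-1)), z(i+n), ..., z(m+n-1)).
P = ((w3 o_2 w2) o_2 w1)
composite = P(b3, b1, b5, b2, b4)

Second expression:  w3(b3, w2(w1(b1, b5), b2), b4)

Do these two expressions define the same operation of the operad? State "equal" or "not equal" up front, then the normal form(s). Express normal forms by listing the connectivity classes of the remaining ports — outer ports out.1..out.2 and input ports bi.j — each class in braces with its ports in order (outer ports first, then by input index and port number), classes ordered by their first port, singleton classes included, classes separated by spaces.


equal; the common form is {out.1} {out.2, b2.2, b3.1, b3.2, b4.1, b4.2} {b1.1} {b1.2} {b2.1} {b5.1, b5.2}

Reducing the first expression gives {out.1} {out.2, b2.2, b3.1, b3.2, b4.1, b4.2} {b1.1} {b1.2} {b2.1} {b5.1, b5.2}
Reducing the second expression gives {out.1} {out.2, b2.2, b3.1, b3.2, b4.1, b4.2} {b1.1} {b1.2} {b2.1} {b5.1, b5.2}
Both agree, so they are equal.


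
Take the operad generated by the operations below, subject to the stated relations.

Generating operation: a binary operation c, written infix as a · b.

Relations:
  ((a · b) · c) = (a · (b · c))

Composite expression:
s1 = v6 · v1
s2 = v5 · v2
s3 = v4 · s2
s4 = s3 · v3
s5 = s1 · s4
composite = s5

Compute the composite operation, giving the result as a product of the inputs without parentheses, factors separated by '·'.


v6 · v1 · v4 · v5 · v2 · v3

All parenthesizations of c agree; list the v-inputs left to right.
(v6 · v1) collapses to v6 · v1
(v5 · v2) collapses to v5 · v2
(v4 · (v5 · v2)) collapses to v4 · v5 · v2
((v4 · (v5 · v2)) · v3) collapses to v4 · v5 · v2 · v3
((v6 · v1) · ((v4 · (v5 · v2)) · v3)) collapses to v6 · v1 · v4 · v5 · v2 · v3


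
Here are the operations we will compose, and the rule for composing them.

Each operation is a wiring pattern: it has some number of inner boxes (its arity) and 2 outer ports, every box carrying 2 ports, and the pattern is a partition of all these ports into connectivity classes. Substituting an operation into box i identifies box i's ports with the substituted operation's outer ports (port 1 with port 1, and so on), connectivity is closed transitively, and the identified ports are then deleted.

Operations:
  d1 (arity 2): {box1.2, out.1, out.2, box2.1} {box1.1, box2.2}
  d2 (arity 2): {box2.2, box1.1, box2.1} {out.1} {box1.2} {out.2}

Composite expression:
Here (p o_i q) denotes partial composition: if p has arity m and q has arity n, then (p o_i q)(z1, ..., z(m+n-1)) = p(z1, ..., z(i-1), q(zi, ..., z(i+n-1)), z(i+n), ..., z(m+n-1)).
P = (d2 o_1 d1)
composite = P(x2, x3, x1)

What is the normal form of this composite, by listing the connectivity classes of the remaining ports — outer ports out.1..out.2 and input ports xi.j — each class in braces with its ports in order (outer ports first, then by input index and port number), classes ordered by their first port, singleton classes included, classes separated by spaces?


{out.1} {out.2} {x1.1, x1.2, x2.2, x3.1} {x2.1, x3.2}

Substituting into d2 glues patterns; closure does the rest.
composing d1 on (x2, x3), with out.j its own outer ports: {out.1, out.2, x2.2, x3.1} {x2.1, x3.2}
composing d2 on (x2, x3, x1), with out.j its own outer ports: {out.1} {out.2} {x1.1, x1.2, x2.2, x3.1} {x2.1, x3.2}


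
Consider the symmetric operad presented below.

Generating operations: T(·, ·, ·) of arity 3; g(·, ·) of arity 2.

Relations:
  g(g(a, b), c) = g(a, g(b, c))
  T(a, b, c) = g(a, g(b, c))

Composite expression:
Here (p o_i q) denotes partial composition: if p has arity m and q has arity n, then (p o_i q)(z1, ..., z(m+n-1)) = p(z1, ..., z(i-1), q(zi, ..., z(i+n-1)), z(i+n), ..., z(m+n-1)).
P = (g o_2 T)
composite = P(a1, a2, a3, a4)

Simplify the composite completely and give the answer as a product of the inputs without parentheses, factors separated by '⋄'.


a1 ⋄ a2 ⋄ a3 ⋄ a4


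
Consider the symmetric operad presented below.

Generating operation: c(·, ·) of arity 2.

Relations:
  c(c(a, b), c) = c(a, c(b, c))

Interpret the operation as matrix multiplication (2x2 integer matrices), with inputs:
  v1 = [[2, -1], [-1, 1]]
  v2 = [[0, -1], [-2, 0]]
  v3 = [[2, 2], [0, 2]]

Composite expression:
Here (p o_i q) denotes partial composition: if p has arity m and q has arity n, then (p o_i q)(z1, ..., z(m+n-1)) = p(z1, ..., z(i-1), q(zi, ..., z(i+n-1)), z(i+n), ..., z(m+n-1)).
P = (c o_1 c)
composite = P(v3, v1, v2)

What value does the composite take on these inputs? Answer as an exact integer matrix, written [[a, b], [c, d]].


[[0, -2], [-4, 2]]

c(v3, v1) = [[2, 0], [-2, 2]]
c(c(v3, v1), v2) = [[0, -2], [-4, 2]]


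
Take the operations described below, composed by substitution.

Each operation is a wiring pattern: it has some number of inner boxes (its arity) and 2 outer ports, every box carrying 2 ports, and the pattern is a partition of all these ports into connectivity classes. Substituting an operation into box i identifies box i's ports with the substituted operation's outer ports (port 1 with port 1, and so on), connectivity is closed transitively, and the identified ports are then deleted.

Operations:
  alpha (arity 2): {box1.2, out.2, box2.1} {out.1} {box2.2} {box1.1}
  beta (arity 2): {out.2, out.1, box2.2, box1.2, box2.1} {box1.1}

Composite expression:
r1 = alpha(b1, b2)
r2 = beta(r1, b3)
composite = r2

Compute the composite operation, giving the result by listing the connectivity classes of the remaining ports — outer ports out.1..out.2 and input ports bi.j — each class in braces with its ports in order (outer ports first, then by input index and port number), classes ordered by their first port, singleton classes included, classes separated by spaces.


Two ports join when wires chain via beta-identified ports.
composing alpha on (b1, b2), with out.j its own outer ports: {out.1} {out.2, b1.2, b2.1} {b1.1} {b2.2}
composing beta on (b1, b2, b3), with out.j its own outer ports: {out.1, out.2, b1.2, b2.1, b3.1, b3.2} {b1.1} {b2.2}

{out.1, out.2, b1.2, b2.1, b3.1, b3.2} {b1.1} {b2.2}


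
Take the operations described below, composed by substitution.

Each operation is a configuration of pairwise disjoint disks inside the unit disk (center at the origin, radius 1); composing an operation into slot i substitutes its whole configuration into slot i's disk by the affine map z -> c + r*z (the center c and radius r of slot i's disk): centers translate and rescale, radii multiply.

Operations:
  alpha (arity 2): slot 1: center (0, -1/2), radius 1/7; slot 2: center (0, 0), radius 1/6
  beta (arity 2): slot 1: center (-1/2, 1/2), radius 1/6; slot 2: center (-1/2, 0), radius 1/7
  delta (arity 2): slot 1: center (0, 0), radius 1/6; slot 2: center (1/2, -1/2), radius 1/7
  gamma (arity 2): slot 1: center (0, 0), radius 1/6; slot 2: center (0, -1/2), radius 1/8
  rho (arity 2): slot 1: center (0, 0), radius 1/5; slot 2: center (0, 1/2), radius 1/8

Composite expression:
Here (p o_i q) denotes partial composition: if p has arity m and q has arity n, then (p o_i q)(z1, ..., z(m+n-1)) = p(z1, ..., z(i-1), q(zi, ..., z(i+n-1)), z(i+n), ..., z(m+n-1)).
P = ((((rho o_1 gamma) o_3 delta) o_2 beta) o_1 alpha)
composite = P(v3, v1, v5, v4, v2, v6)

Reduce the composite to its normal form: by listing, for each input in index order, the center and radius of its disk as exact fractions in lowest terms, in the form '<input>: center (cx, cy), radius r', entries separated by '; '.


Each v-disk chains the slot maps above it in rho; radii multiply.
for v3, the 3-step affine chain lands on center (0, -1/60), radius 1/210
for v1, the 3-step affine chain lands on center (0, 0), radius 1/180
for v5, the 3-step affine chain lands on center (-1/80, -7/80), radius 1/240
for v4, the 3-step affine chain lands on center (-1/80, -1/10), radius 1/280
for v2, the 2-step affine chain lands on center (0, 1/2), radius 1/48
for v6, the 2-step affine chain lands on center (1/16, 7/16), radius 1/56

v1: center (0, 0), radius 1/180; v2: center (0, 1/2), radius 1/48; v3: center (0, -1/60), radius 1/210; v4: center (-1/80, -1/10), radius 1/280; v5: center (-1/80, -7/80), radius 1/240; v6: center (1/16, 7/16), radius 1/56


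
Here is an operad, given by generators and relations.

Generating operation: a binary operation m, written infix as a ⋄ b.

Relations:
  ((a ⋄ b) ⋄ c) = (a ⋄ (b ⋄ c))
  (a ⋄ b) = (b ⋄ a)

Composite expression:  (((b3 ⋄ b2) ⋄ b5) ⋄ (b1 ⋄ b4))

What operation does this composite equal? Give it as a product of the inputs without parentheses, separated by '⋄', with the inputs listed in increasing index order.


b1 ⋄ b2 ⋄ b3 ⋄ b4 ⋄ b5

Reordering under m is free, so list the b-inputs canonically.
(b3 ⋄ b2) reduces to b3 ⋄ b2
((b3 ⋄ b2) ⋄ b5) reduces to b3 ⋄ b2 ⋄ b5
(b1 ⋄ b4) reduces to b1 ⋄ b4
(((b3 ⋄ b2) ⋄ b5) ⋄ (b1 ⋄ b4)) reduces to b3 ⋄ b2 ⋄ b5 ⋄ b1 ⋄ b4
rearranged into index order: b1 ⋄ b2 ⋄ b3 ⋄ b4 ⋄ b5


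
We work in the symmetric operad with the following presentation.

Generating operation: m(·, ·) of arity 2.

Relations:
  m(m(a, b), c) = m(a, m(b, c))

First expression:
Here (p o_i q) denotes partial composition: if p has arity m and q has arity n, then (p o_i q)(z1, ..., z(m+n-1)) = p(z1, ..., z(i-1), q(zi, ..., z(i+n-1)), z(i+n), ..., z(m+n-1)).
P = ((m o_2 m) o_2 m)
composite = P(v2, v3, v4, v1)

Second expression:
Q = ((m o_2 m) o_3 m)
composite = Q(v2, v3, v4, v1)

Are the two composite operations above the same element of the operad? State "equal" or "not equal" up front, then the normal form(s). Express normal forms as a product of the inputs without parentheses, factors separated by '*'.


The first expression reduces to v2 * v3 * v4 * v1
The second expression reduces to v2 * v3 * v4 * v1
Both agree, so they are equal.

equal: each reduces to v2 * v3 * v4 * v1


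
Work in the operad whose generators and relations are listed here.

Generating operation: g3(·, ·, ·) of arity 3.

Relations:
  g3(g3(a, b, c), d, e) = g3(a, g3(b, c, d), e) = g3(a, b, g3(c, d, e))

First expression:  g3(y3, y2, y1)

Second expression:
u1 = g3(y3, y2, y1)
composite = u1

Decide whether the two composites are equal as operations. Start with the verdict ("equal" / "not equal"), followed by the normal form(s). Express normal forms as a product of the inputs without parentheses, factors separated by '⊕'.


equal; the common form is y3 ⊕ y2 ⊕ y1

Reducing the first expression gives y3 ⊕ y2 ⊕ y1
Reducing the second expression gives y3 ⊕ y2 ⊕ y1
One common form — equal.


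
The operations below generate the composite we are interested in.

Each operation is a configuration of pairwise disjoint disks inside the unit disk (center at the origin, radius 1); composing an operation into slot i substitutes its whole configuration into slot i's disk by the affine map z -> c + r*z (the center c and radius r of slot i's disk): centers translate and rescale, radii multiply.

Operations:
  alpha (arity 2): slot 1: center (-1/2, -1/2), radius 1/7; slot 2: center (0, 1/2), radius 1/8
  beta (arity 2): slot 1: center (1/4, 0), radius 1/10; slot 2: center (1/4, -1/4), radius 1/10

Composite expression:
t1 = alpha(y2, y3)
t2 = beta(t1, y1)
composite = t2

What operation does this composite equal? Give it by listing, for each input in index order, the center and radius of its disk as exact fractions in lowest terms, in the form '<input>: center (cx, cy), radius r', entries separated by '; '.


y1: center (1/4, -1/4), radius 1/10; y2: center (1/5, -1/20), radius 1/70; y3: center (1/4, 1/20), radius 1/80

Nesting under beta composes maps z -> c + r*z down each y-path.
for y2, the 2-step affine chain lands on center (1/5, -1/20), radius 1/70
for y3, the 2-step affine chain lands on center (1/4, 1/20), radius 1/80
for y1, the 1-step affine chain lands on center (1/4, -1/4), radius 1/10


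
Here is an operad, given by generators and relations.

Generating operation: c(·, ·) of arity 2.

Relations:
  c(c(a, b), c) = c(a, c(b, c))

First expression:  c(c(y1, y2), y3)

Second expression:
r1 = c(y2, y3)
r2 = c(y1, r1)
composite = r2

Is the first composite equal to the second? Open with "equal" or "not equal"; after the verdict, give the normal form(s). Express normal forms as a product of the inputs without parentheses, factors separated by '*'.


equal; the common form is y1 * y2 * y3

The first composite normalizes to y1 * y2 * y3
The second composite normalizes to y1 * y2 * y3
Both agree, so they are equal.


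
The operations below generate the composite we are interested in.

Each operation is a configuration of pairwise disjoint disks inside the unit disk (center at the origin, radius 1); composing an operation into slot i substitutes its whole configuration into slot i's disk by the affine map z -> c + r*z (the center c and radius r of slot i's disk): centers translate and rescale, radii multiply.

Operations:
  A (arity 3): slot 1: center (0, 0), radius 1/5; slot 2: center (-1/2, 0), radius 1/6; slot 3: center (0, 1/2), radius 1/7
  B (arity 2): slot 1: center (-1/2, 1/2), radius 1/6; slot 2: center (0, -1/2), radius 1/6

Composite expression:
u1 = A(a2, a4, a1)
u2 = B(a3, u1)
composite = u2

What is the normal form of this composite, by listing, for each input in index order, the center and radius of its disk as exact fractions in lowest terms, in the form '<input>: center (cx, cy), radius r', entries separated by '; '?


a1: center (0, -5/12), radius 1/42; a2: center (0, -1/2), radius 1/30; a3: center (-1/2, 1/2), radius 1/6; a4: center (-1/12, -1/2), radius 1/36

Follow each a-input down from B: c' goes to c + r*c', radius to r*r'.
for a3, the 1-step affine chain lands on center (-1/2, 1/2), radius 1/6
for a2, the 2-step affine chain lands on center (0, -1/2), radius 1/30
for a4, the 2-step affine chain lands on center (-1/12, -1/2), radius 1/36
for a1, the 2-step affine chain lands on center (0, -5/12), radius 1/42


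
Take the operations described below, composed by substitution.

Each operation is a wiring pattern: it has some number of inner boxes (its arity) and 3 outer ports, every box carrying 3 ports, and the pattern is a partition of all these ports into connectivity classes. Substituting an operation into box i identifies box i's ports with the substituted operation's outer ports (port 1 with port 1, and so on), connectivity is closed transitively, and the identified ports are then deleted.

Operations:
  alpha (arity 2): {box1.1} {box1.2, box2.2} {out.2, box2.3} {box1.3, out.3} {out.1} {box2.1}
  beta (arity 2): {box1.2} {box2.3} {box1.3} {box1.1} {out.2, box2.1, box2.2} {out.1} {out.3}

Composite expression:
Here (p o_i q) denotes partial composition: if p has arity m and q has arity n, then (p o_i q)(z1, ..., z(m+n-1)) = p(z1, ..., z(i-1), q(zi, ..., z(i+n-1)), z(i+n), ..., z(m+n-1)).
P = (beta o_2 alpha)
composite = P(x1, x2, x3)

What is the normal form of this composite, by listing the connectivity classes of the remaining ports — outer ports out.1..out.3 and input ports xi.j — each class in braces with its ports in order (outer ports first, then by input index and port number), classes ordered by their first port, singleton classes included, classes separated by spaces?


{out.1} {out.2, x3.3} {out.3} {x1.1} {x1.2} {x1.3} {x2.1} {x2.2, x3.2} {x2.3} {x3.1}


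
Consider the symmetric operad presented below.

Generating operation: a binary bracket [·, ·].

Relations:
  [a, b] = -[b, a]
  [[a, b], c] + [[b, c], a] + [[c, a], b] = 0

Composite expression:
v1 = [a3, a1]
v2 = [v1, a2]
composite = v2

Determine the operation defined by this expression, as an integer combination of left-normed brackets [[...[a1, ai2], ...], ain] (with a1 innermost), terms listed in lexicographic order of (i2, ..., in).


-[[a1, a3], a2]


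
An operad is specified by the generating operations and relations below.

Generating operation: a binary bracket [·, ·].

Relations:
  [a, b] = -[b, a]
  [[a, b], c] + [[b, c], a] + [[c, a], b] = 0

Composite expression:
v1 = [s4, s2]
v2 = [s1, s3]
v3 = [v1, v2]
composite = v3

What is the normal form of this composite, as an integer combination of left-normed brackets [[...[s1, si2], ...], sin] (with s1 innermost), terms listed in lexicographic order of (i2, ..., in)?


[[[s1, s3], s2], s4] - [[[s1, s3], s4], s2]

Skip Jacobi rewriting: expand, keep s1-initial words, read off terms.
Composite bracket: [[s4, s2], [s1, s3]]
Full expansion: 8 signed words from ab - ba (2^3 = 8).
Only words starting with s1 matter:
  word s1s3s2s4 has sign +1, contributing +[[[s1, s3], s2], s4]
  word s1s3s4s2 has sign -1, contributing -[[[s1, s3], s4], s2]


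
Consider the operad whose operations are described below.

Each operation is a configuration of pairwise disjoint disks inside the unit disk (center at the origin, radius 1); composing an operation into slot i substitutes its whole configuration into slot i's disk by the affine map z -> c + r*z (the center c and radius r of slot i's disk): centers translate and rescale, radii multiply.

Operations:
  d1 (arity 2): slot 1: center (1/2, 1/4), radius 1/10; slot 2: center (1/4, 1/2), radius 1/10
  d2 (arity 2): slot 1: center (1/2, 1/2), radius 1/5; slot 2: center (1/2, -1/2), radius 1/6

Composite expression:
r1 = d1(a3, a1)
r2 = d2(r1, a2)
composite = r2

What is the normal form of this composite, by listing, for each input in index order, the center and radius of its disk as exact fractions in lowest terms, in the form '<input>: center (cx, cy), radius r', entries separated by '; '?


Follow each a-input down from d2: c' goes to c + r*c', radius to r*r'.
input a3: composing its 2 substitution steps yields center (3/5, 11/20), radius 1/50
input a1: composing its 2 substitution steps yields center (11/20, 3/5), radius 1/50
input a2: composing its 1 substitution step yields center (1/2, -1/2), radius 1/6

a1: center (11/20, 3/5), radius 1/50; a2: center (1/2, -1/2), radius 1/6; a3: center (3/5, 11/20), radius 1/50


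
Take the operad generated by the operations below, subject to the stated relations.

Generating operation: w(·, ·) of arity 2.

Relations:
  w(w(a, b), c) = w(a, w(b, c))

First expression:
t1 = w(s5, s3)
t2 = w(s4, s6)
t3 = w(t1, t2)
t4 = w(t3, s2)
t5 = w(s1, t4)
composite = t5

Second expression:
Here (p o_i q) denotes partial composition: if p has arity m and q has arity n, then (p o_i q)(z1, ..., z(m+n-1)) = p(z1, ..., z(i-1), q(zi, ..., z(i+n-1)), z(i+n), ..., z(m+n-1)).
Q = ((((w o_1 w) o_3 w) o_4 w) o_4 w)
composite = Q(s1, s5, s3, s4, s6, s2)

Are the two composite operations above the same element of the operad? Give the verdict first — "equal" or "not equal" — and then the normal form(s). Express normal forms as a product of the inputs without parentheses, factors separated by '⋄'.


equal; the common form is s1 ⋄ s5 ⋄ s3 ⋄ s4 ⋄ s6 ⋄ s2

Reducing the first expression gives s1 ⋄ s5 ⋄ s3 ⋄ s4 ⋄ s6 ⋄ s2
Reducing the second expression gives s1 ⋄ s5 ⋄ s3 ⋄ s4 ⋄ s6 ⋄ s2
Same normal form: equal.


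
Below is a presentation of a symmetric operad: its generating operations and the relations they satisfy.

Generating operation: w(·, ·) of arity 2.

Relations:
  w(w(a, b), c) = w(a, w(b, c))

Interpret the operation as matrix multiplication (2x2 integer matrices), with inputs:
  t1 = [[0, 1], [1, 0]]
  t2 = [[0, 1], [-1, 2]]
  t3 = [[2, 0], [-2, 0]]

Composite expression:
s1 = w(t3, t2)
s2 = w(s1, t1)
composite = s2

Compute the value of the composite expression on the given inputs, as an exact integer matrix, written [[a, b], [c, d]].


[[2, 0], [-2, 0]]

w(t3, t2) = [[0, 2], [0, -2]]
w(w(t3, t2), t1) = [[2, 0], [-2, 0]]


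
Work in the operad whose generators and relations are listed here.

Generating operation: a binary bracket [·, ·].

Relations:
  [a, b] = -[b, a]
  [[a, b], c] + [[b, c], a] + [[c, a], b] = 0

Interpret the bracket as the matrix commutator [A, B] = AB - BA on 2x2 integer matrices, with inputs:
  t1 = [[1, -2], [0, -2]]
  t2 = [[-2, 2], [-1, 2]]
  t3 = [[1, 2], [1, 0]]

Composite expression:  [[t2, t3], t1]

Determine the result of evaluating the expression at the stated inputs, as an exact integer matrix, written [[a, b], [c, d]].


[[6, 14], [9, -6]]

[t2, t3] = [[4, -10], [3, -4]]
[[t2, t3], t1] = [[6, 14], [9, -6]]


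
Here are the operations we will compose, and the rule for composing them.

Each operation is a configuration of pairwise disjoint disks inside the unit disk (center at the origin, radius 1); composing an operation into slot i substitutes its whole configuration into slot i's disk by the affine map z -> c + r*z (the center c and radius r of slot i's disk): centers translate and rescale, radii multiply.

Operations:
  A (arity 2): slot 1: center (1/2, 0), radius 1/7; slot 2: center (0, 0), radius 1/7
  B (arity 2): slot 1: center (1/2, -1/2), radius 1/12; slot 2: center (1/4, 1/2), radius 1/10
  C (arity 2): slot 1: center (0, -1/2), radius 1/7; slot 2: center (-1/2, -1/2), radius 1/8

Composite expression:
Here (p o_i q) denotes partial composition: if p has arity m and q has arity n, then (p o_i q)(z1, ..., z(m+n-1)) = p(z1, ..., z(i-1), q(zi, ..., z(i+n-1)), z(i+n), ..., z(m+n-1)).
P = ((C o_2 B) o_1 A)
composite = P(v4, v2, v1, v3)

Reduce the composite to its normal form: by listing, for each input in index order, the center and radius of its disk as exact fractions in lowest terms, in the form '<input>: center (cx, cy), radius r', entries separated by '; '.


v1: center (-7/16, -9/16), radius 1/96; v2: center (0, -1/2), radius 1/49; v3: center (-15/32, -7/16), radius 1/80; v4: center (1/14, -1/2), radius 1/49

Nesting under C composes maps z -> c + r*z down each v-path.
v4 passes through 2 substitutions, ending at center (1/14, -1/2), radius 1/49
v2 passes through 2 substitutions, ending at center (0, -1/2), radius 1/49
v1 passes through 2 substitutions, ending at center (-7/16, -9/16), radius 1/96
v3 passes through 2 substitutions, ending at center (-15/32, -7/16), radius 1/80
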